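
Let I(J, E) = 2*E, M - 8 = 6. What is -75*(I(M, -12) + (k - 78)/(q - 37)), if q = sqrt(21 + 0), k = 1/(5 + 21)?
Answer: 57461475/35048 - 152025*sqrt(21)/35048 ≈ 1619.6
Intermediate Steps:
M = 14 (M = 8 + 6 = 14)
k = 1/26 ≈ 0.038462
q = sqrt(21) ≈ 4.5826
-75*(I(M, -12) + (k - 78)/(q - 37)) = -75*(2*(-12) + (1/26 - 78)/(sqrt(21) - 37)) = -75*(-24 - 2027/(26*(-37 + sqrt(21)))) = 1800 + 152025/(26*(-37 + sqrt(21)))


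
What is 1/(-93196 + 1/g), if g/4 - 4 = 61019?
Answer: -244092/22748398031 ≈ -1.0730e-5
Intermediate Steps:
g = 244092 (g = 16 + 4*61019 = 16 + 244076 = 244092)
1/(-93196 + 1/g) = 1/(-93196 + 1/244092) = 1/(-22748398031/244092) = -244092/22748398031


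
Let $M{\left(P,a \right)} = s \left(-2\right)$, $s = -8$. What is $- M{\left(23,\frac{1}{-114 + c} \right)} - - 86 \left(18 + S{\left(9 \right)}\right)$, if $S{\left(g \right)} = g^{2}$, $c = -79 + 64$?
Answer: $8498$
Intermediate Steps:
$c = -15$
$M{\left(P,a \right)} = 16$ ($M{\left(P,a \right)} = \left(-8\right) \left(-2\right) = 16$)
$- M{\left(23,\frac{1}{-114 + c} \right)} - - 86 \left(18 + S{\left(9 \right)}\right) = \left(-1\right) 16 - - 86 \left(18 + 9^{2}\right) = -16 - - 86 \left(18 + 81\right) = -16 - \left(-86\right) 99 = -16 - -8514 = -16 + 8514 = 8498$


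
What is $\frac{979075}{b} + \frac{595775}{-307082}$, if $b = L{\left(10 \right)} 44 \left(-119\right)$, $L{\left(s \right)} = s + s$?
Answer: $- \frac{36304586715}{3215762704} \approx -11.29$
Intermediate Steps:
$L{\left(s \right)} = 2 s$
$b = -104720$ ($b = 2 \cdot 10 \cdot 44 \left(-119\right) = 20 \cdot 44 \left(-119\right) = 880 \left(-119\right) = -104720$)
$\frac{979075}{b} + \frac{595775}{-307082} = \frac{979075}{-104720} + \frac{595775}{-307082} = 979075 \left(- \frac{1}{104720}\right) + 595775 \left(- \frac{1}{307082}\right) = - \frac{195815}{20944} - \frac{595775}{307082} = - \frac{36304586715}{3215762704}$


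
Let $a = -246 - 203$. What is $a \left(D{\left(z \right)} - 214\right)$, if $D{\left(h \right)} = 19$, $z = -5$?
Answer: $87555$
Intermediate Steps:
$a = -449$ ($a = -246 - 203 = -449$)
$a \left(D{\left(z \right)} - 214\right) = - 449 \left(19 - 214\right) = \left(-449\right) \left(-195\right) = 87555$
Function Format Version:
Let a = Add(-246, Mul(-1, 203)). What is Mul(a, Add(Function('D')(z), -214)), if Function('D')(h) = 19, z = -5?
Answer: 87555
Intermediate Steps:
a = -449 (a = Add(-246, -203) = -449)
Mul(a, Add(Function('D')(z), -214)) = Mul(-449, Add(19, -214)) = Mul(-449, -195) = 87555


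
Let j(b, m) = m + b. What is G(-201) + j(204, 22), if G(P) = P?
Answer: 25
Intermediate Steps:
j(b, m) = b + m
G(-201) + j(204, 22) = -201 + (204 + 22) = -201 + 226 = 25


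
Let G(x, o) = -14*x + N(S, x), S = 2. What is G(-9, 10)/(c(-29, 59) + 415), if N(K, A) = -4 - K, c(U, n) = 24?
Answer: 120/439 ≈ 0.27335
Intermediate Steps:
G(x, o) = -6 - 14*x (G(x, o) = -14*x + (-4 - 1*2) = -14*x + (-4 - 2) = -14*x - 6 = -6 - 14*x)
G(-9, 10)/(c(-29, 59) + 415) = (-6 - 14*(-9))/(24 + 415) = (-6 + 126)/439 = 120*(1/439) = 120/439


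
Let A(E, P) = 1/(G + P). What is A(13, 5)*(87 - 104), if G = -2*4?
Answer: 17/3 ≈ 5.6667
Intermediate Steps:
G = -8
A(E, P) = 1/(-8 + P)
A(13, 5)*(87 - 104) = (87 - 104)/(-8 + 5) = -17/(-3) = -⅓*(-17) = 17/3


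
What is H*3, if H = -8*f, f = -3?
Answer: 72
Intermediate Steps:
H = 24 (H = -8*(-3) = 24)
H*3 = 24*3 = 72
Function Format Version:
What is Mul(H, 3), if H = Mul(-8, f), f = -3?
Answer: 72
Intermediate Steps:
H = 24 (H = Mul(-8, -3) = 24)
Mul(H, 3) = Mul(24, 3) = 72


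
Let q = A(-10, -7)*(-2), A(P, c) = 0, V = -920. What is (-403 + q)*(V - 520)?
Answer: 580320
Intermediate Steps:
q = 0 (q = 0*(-2) = 0)
(-403 + q)*(V - 520) = (-403 + 0)*(-920 - 520) = -403*(-1440) = 580320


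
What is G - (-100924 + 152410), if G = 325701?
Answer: 274215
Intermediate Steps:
G - (-100924 + 152410) = 325701 - (-100924 + 152410) = 325701 - 1*51486 = 325701 - 51486 = 274215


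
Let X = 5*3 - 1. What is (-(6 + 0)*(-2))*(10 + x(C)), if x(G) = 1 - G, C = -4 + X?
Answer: 12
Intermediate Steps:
X = 14 (X = 15 - 1 = 14)
C = 10 (C = -4 + 14 = 10)
(-(6 + 0)*(-2))*(10 + x(C)) = (-(6 + 0)*(-2))*(10 + (1 - 1*10)) = (-1*6*(-2))*(10 + (1 - 10)) = (-6*(-2))*(10 - 9) = 12*1 = 12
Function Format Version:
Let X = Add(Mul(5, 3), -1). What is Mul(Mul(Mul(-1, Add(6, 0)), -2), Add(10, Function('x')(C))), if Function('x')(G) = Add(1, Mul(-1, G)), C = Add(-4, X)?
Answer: 12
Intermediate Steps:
X = 14 (X = Add(15, -1) = 14)
C = 10 (C = Add(-4, 14) = 10)
Mul(Mul(Mul(-1, Add(6, 0)), -2), Add(10, Function('x')(C))) = Mul(Mul(Mul(-1, Add(6, 0)), -2), Add(10, Add(1, Mul(-1, 10)))) = Mul(Mul(Mul(-1, 6), -2), Add(10, Add(1, -10))) = Mul(Mul(-6, -2), Add(10, -9)) = Mul(12, 1) = 12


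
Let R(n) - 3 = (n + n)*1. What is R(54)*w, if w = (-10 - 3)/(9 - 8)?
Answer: -1443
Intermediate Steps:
R(n) = 3 + 2*n (R(n) = 3 + (n + n)*1 = 3 + (2*n)*1 = 3 + 2*n)
w = -13 (w = -13/1 = -13*1 = -13)
R(54)*w = (3 + 2*54)*(-13) = (3 + 108)*(-13) = 111*(-13) = -1443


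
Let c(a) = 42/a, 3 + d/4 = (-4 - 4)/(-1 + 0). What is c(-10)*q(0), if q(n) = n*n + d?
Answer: -84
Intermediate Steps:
d = 20 (d = -12 + 4*((-4 - 4)/(-1 + 0)) = -12 + 4*(-8/(-1)) = -12 + 4*(-8*(-1)) = -12 + 4*8 = -12 + 32 = 20)
q(n) = 20 + n**2 (q(n) = n*n + 20 = n**2 + 20 = 20 + n**2)
c(-10)*q(0) = (42/(-10))*(20 + 0**2) = (42*(-1/10))*(20 + 0) = -21/5*20 = -84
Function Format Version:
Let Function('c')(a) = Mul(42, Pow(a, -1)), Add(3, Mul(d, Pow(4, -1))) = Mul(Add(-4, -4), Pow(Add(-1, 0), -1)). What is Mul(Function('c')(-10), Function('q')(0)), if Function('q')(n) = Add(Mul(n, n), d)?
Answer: -84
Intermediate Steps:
d = 20 (d = Add(-12, Mul(4, Mul(Add(-4, -4), Pow(Add(-1, 0), -1)))) = Add(-12, Mul(4, Mul(-8, Pow(-1, -1)))) = Add(-12, Mul(4, Mul(-8, -1))) = Add(-12, Mul(4, 8)) = Add(-12, 32) = 20)
Function('q')(n) = Add(20, Pow(n, 2)) (Function('q')(n) = Add(Mul(n, n), 20) = Add(Pow(n, 2), 20) = Add(20, Pow(n, 2)))
Mul(Function('c')(-10), Function('q')(0)) = Mul(Mul(42, Pow(-10, -1)), Add(20, Pow(0, 2))) = Mul(Mul(42, Rational(-1, 10)), Add(20, 0)) = Mul(Rational(-21, 5), 20) = -84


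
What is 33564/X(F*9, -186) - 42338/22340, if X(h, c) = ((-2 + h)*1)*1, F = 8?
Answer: 7468561/15638 ≈ 477.59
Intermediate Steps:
X(h, c) = -2 + h (X(h, c) = (-2 + h)*1 = -2 + h)
33564/X(F*9, -186) - 42338/22340 = 33564/(-2 + 8*9) - 42338/22340 = 33564/(-2 + 72) - 42338*1/22340 = 33564/70 - 21169/11170 = 33564*(1/70) - 21169/11170 = 16782/35 - 21169/11170 = 7468561/15638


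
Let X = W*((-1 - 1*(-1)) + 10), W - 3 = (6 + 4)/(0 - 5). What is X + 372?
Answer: 382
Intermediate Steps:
W = 1 (W = 3 + (6 + 4)/(0 - 5) = 3 + 10/(-5) = 3 + 10*(-1/5) = 3 - 2 = 1)
X = 10 (X = 1*((-1 - 1*(-1)) + 10) = 1*((-1 + 1) + 10) = 1*(0 + 10) = 1*10 = 10)
X + 372 = 10 + 372 = 382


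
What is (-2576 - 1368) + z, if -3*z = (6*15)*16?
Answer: -4424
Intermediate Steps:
z = -480 (z = -6*15*16/3 = -30*16 = -⅓*1440 = -480)
(-2576 - 1368) + z = (-2576 - 1368) - 480 = -3944 - 480 = -4424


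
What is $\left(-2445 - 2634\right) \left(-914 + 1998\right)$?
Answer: $-5505636$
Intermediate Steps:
$\left(-2445 - 2634\right) \left(-914 + 1998\right) = \left(-5079\right) 1084 = -5505636$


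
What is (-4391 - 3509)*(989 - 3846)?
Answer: 22570300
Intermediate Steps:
(-4391 - 3509)*(989 - 3846) = -7900*(-2857) = 22570300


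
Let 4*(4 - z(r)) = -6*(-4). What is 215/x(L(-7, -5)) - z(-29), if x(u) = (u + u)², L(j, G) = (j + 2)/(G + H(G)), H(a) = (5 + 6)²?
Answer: 144662/5 ≈ 28932.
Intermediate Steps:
H(a) = 121 (H(a) = 11² = 121)
z(r) = -2 (z(r) = 4 - (-3)*(-4)/2 = 4 - ¼*24 = 4 - 6 = -2)
L(j, G) = (2 + j)/(121 + G) (L(j, G) = (j + 2)/(G + 121) = (2 + j)/(121 + G))
x(u) = 4*u² (x(u) = (2*u)² = 4*u²)
215/x(L(-7, -5)) - z(-29) = 215/((4*((2 - 7)/(121 - 5))²)) - 1*(-2) = 215/((4*(-5/116)²)) + 2 = 215/((4*(25/13456))) + 2 = 215/(25/3364) + 2 = 215*(3364/25) + 2 = 144652/5 + 2 = 144662/5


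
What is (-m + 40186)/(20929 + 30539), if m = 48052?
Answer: -1311/8578 ≈ -0.15283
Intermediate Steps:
(-m + 40186)/(20929 + 30539) = (-1*48052 + 40186)/(20929 + 30539) = (-48052 + 40186)/51468 = -7866*1/51468 = -1311/8578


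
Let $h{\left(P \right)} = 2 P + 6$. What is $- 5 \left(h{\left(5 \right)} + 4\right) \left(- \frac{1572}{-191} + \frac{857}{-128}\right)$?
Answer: $- \frac{938225}{6112} \approx -153.51$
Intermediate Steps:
$h{\left(P \right)} = 6 + 2 P$
$- 5 \left(h{\left(5 \right)} + 4\right) \left(- \frac{1572}{-191} + \frac{857}{-128}\right) = - 5 \left(\left(6 + 2 \cdot 5\right) + 4\right) \left(- \frac{1572}{-191} + \frac{857}{-128}\right) = - 5 \left(\left(6 + 10\right) + 4\right) \left(\left(-1572\right) \left(- \frac{1}{191}\right) + 857 \left(- \frac{1}{128}\right)\right) = - 5 \left(16 + 4\right) \left(\frac{1572}{191} - \frac{857}{128}\right) = \left(-5\right) 20 \cdot \frac{37529}{24448} = \left(-100\right) \frac{37529}{24448} = - \frac{938225}{6112}$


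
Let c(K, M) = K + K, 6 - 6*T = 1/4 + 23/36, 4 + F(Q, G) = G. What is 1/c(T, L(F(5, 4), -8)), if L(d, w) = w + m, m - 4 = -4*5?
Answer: 27/46 ≈ 0.58696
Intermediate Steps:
F(Q, G) = -4 + G
m = -16 (m = 4 - 4*5 = 4 - 20 = -16)
L(d, w) = -16 + w (L(d, w) = w - 16 = -16 + w)
T = 23/27 (T = 1 - (1/4 + 23/36)/6 = 1 - 1/6*8/9 = 1 - 4/27 = 23/27 ≈ 0.85185)
c(K, M) = 2*K
1/c(T, L(F(5, 4), -8)) = 1/(2*(23/27)) = 1/(46/27) = 27/46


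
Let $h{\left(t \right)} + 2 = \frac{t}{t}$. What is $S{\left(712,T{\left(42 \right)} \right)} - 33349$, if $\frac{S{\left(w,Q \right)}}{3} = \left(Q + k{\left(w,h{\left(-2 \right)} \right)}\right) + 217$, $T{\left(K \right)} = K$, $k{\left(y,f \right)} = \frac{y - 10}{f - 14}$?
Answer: $- \frac{163562}{5} \approx -32712.0$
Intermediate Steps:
$h{\left(t \right)} = -1$ ($h{\left(t \right)} = -2 + \frac{t}{t} = -2 + 1 = -1$)
$k{\left(y,f \right)} = \frac{-10 + y}{-14 + f}$
$S{\left(w,Q \right)} = 653 + 3 Q - \frac{w}{5}$ ($S{\left(w,Q \right)} = 3 \left(\left(Q + \frac{-10 + w}{-14 - 1}\right) + 217\right) = 3 \left(\left(Q + \frac{-10 + w}{-15}\right) + 217\right) = 3 \left(\left(Q - \frac{-10 + w}{15}\right) + 217\right) = 3 \left(\left(Q - \left(- \frac{2}{3} + \frac{w}{15}\right)\right) + 217\right) = 3 \left(\left(\frac{2}{3} + Q - \frac{w}{15}\right) + 217\right) = 3 \left(\frac{653}{3} + Q - \frac{w}{15}\right) = 653 + 3 Q - \frac{w}{5}$)
$S{\left(712,T{\left(42 \right)} \right)} - 33349 = \left(653 + 3 \cdot 42 - \frac{712}{5}\right) - 33349 = \left(653 + 126 - \frac{712}{5}\right) - 33349 = \frac{3183}{5} - 33349 = - \frac{163562}{5}$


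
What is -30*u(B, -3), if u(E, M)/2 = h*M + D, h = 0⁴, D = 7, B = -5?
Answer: -420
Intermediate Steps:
h = 0
u(E, M) = 14 (u(E, M) = 2*(0*M + 7) = 2*(0 + 7) = 2*7 = 14)
-30*u(B, -3) = -30*14 = -420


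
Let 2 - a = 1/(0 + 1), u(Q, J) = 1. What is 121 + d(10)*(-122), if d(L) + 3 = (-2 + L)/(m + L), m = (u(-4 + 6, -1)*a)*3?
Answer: 5355/13 ≈ 411.92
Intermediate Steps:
a = 1 (a = 2 - 1/(0 + 1) = 2 - 1/1 = 2 - 1*1 = 2 - 1 = 1)
m = 3 (m = (1*1)*3 = 1*3 = 3)
d(L) = -3 + (-2 + L)/(3 + L)
121 + d(10)*(-122) = 121 + ((-11 - 2*10)/(3 + 10))*(-122) = 121 + ((-11 - 20)/13)*(-122) = 121 + ((1/13)*(-31))*(-122) = 121 - 31/13*(-122) = 121 + 3782/13 = 5355/13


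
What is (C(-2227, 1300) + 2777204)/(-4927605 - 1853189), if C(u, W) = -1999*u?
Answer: -7228977/6780794 ≈ -1.0661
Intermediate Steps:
(C(-2227, 1300) + 2777204)/(-4927605 - 1853189) = (-1999*(-2227) + 2777204)/(-4927605 - 1853189) = (4451773 + 2777204)/(-6780794) = 7228977*(-1/6780794) = -7228977/6780794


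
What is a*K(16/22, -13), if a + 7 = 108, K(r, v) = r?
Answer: 808/11 ≈ 73.455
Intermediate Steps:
a = 101 (a = -7 + 108 = 101)
a*K(16/22, -13) = 101*(16/22) = 101*(16*(1/22)) = 101*(8/11) = 808/11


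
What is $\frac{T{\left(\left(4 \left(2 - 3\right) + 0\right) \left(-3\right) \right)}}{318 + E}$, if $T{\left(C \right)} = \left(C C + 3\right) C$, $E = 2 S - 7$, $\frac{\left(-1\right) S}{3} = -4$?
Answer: $\frac{1764}{335} \approx 5.2657$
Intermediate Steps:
$S = 12$ ($S = \left(-3\right) \left(-4\right) = 12$)
$E = 17$ ($E = 2 \cdot 12 - 7 = 24 - 7 = 17$)
$T{\left(C \right)} = C \left(3 + C^{2}\right)$ ($T{\left(C \right)} = \left(C^{2} + 3\right) C = \left(3 + C^{2}\right) C = C \left(3 + C^{2}\right)$)
$\frac{T{\left(\left(4 \left(2 - 3\right) + 0\right) \left(-3\right) \right)}}{318 + E} = \frac{\left(4 \left(2 - 3\right) + 0\right) \left(-3\right) \left(3 + \left(\left(4 \left(2 - 3\right) + 0\right) \left(-3\right)\right)^{2}\right)}{318 + 17} = \frac{\left(4 \left(-1\right) + 0\right) \left(-3\right) \left(3 + \left(\left(4 \left(-1\right) + 0\right) \left(-3\right)\right)^{2}\right)}{335} = \left(-4 + 0\right) \left(-3\right) \left(3 + \left(\left(-4 + 0\right) \left(-3\right)\right)^{2}\right) \frac{1}{335} = \left(-4\right) \left(-3\right) \left(3 + \left(\left(-4\right) \left(-3\right)\right)^{2}\right) \frac{1}{335} = 12 \left(3 + 12^{2}\right) \frac{1}{335} = 12 \left(3 + 144\right) \frac{1}{335} = 12 \cdot 147 \cdot \frac{1}{335} = 1764 \cdot \frac{1}{335} = \frac{1764}{335}$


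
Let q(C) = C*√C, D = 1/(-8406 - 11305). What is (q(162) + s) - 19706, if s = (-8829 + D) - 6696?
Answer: -694438242/19711 + 1458*√2 ≈ -33169.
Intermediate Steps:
D = -1/19711 (D = 1/(-19711) = -1/19711 ≈ -5.0733e-5)
s = -306013276/19711 (s = (-8829 - 1/19711) - 6696 = -174028420/19711 - 6696 = -306013276/19711 ≈ -15525.)
q(C) = C^(3/2)
(q(162) + s) - 19706 = (162^(3/2) - 306013276/19711) - 19706 = (1458*√2 - 306013276/19711) - 19706 = (-306013276/19711 + 1458*√2) - 19706 = -694438242/19711 + 1458*√2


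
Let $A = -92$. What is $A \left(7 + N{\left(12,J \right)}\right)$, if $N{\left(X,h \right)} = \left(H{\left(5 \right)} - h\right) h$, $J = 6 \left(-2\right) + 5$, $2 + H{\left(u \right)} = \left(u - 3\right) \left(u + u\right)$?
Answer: $15456$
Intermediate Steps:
$H{\left(u \right)} = -2 + 2 u \left(-3 + u\right)$ ($H{\left(u \right)} = -2 + \left(u - 3\right) \left(u + u\right) = -2 + \left(-3 + u\right) 2 u = -2 + 2 u \left(-3 + u\right)$)
$J = -7$ ($J = -12 + 5 = -7$)
$N{\left(X,h \right)} = h \left(18 - h\right)$ ($N{\left(X,h \right)} = \left(\left(-2 - 30 + 2 \cdot 5^{2}\right) - h\right) h = \left(\left(-2 - 30 + 2 \cdot 25\right) - h\right) h = \left(\left(-2 - 30 + 50\right) - h\right) h = \left(18 - h\right) h = h \left(18 - h\right)$)
$A \left(7 + N{\left(12,J \right)}\right) = - 92 \left(7 - 7 \left(18 - -7\right)\right) = - 92 \left(7 - 7 \left(18 + 7\right)\right) = - 92 \left(7 - 175\right) = \left(-92\right) \left(-168\right) = 15456$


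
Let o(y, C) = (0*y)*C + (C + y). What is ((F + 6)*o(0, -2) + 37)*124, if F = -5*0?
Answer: 3100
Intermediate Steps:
F = 0
o(y, C) = C + y (o(y, C) = 0*C + (C + y) = 0 + (C + y) = C + y)
((F + 6)*o(0, -2) + 37)*124 = ((0 + 6)*(-2 + 0) + 37)*124 = (6*(-2) + 37)*124 = (-12 + 37)*124 = 25*124 = 3100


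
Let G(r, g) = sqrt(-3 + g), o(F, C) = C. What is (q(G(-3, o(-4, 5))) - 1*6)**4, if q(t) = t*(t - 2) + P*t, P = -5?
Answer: 19268 + 12768*sqrt(2) ≈ 37325.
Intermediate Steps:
q(t) = -5*t + t*(-2 + t) (q(t) = t*(t - 2) - 5*t = t*(-2 + t) - 5*t = -5*t + t*(-2 + t))
(q(G(-3, o(-4, 5))) - 1*6)**4 = (sqrt(-3 + 5)*(-7 + sqrt(-3 + 5)) - 1*6)**4 = (sqrt(2)*(-7 + sqrt(2)) - 6)**4 = (-6 + sqrt(2)*(-7 + sqrt(2)))**4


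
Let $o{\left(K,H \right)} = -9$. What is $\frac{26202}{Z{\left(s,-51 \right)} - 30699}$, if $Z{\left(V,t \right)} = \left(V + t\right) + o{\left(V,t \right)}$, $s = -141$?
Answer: $- \frac{4367}{5150} \approx -0.84796$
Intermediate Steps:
$Z{\left(V,t \right)} = -9 + V + t$ ($Z{\left(V,t \right)} = \left(V + t\right) - 9 = -9 + V + t$)
$\frac{26202}{Z{\left(s,-51 \right)} - 30699} = \frac{26202}{\left(-9 - 141 - 51\right) - 30699} = \frac{26202}{-201 - 30699} = \frac{26202}{-30900} = 26202 \left(- \frac{1}{30900}\right) = - \frac{4367}{5150}$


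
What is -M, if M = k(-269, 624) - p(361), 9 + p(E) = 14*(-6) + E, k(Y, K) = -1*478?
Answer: 746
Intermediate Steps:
k(Y, K) = -478
p(E) = -93 + E (p(E) = -9 + (14*(-6) + E) = -9 + (-84 + E) = -93 + E)
M = -746 (M = -478 - (-93 + 361) = -478 - 1*268 = -478 - 268 = -746)
-M = -1*(-746) = 746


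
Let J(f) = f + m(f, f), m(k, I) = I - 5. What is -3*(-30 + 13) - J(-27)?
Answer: 110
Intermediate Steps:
m(k, I) = -5 + I
J(f) = -5 + 2*f (J(f) = f + (-5 + f) = -5 + 2*f)
-3*(-30 + 13) - J(-27) = -3*(-30 + 13) - (-5 + 2*(-27)) = -3*(-17) - (-5 - 54) = 51 - 1*(-59) = 51 + 59 = 110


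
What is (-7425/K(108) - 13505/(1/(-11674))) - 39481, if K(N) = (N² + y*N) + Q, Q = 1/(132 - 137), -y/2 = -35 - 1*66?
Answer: 26385076963586/167399 ≈ 1.5762e+8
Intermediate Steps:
y = 202 (y = -2*(-35 - 1*66) = -2*(-35 - 66) = -2*(-101) = 202)
Q = -⅕ (Q = 1/(-5) = -⅕ ≈ -0.20000)
K(N) = -⅕ + N² + 202*N (K(N) = (N² + 202*N) - ⅕ = -⅕ + N² + 202*N)
(-7425/K(108) - 13505/(1/(-11674))) - 39481 = (-7425/(-⅕ + 108² + 202*108) - 13505/(1/(-11674))) - 39481 = (-7425/(-⅕ + 11664 + 21816) - 13505/(-1/11674)) - 39481 = (-7425/167399/5 - 13505*(-11674)) - 39481 = (-7425*5/167399 + 157657370) - 39481 = (-37125/167399 + 157657370) - 39481 = 26391686043505/167399 - 39481 = 26385076963586/167399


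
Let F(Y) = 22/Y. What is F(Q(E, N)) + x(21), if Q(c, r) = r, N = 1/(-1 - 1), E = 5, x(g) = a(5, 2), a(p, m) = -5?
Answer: -49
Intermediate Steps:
x(g) = -5
N = -½ (N = 1/(-2) = -½ ≈ -0.50000)
F(Q(E, N)) + x(21) = 22/(-½) - 5 = 22*(-2) - 5 = -44 - 5 = -49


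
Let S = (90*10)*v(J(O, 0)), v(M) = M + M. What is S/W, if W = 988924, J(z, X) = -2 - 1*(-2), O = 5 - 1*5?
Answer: 0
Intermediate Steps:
O = 0 (O = 5 - 5 = 0)
J(z, X) = 0 (J(z, X) = -2 + 2 = 0)
v(M) = 2*M
S = 0 (S = (90*10)*(2*0) = 900*0 = 0)
S/W = 0/988924 = 0*(1/988924) = 0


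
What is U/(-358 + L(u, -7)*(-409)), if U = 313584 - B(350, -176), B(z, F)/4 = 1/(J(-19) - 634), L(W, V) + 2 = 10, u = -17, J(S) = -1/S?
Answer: -1888559678/21861675 ≈ -86.387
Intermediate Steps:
L(W, V) = 8 (L(W, V) = -2 + 10 = 8)
B(z, F) = -76/12045 (B(z, F) = 4/(-1/(-19) - 634) = 4/(-1*(-1/19) - 634) = 4/(1/19 - 634) = 4/(-12045/19) = 4*(-19/12045) = -76/12045)
U = 3777119356/12045 (U = 313584 - 1*(-76/12045) = 313584 + 76/12045 = 3777119356/12045 ≈ 3.1358e+5)
U/(-358 + L(u, -7)*(-409)) = 3777119356/(12045*(-358 + 8*(-409))) = 3777119356/(12045*(-358 - 3272)) = (3777119356/12045)/(-3630) = (3777119356/12045)*(-1/3630) = -1888559678/21861675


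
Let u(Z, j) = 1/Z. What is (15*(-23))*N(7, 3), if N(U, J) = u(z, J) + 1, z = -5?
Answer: -276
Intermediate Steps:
N(U, J) = ⅘ (N(U, J) = 1/(-5) + 1 = -⅕ + 1 = ⅘)
(15*(-23))*N(7, 3) = (15*(-23))*(⅘) = -345*⅘ = -276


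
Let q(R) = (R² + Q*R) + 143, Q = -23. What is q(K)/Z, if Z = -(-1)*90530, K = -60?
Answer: 5123/90530 ≈ 0.056589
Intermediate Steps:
q(R) = 143 + R² - 23*R (q(R) = (R² - 23*R) + 143 = 143 + R² - 23*R)
Z = 90530 (Z = -1*(-90530) = 90530)
q(K)/Z = (143 + (-60)² - 23*(-60))/90530 = (143 + 3600 + 1380)*(1/90530) = 5123*(1/90530) = 5123/90530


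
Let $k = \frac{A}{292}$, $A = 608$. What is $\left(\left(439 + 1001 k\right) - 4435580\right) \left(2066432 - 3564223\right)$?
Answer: $\frac{484704850071531}{73} \approx 6.6398 \cdot 10^{12}$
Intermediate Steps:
$k = \frac{152}{73}$ ($k = \frac{608}{292} = 608 \cdot \frac{1}{292} = \frac{152}{73} \approx 2.0822$)
$\left(\left(439 + 1001 k\right) - 4435580\right) \left(2066432 - 3564223\right) = \left(\left(439 + 1001 \cdot \frac{152}{73}\right) - 4435580\right) \left(2066432 - 3564223\right) = \left(\left(439 + \frac{152152}{73}\right) - 4435580\right) \left(-1497791\right) = \left(\frac{184199}{73} - 4435580\right) \left(-1497791\right) = \left(- \frac{323613141}{73}\right) \left(-1497791\right) = \frac{484704850071531}{73}$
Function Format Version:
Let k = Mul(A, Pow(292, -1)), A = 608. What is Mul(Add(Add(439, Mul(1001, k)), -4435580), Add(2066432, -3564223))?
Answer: Rational(484704850071531, 73) ≈ 6.6398e+12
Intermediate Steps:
k = Rational(152, 73) (k = Mul(608, Pow(292, -1)) = Mul(608, Rational(1, 292)) = Rational(152, 73) ≈ 2.0822)
Mul(Add(Add(439, Mul(1001, k)), -4435580), Add(2066432, -3564223)) = Mul(Add(Add(439, Mul(1001, Rational(152, 73))), -4435580), Add(2066432, -3564223)) = Mul(Add(Add(439, Rational(152152, 73)), -4435580), -1497791) = Mul(Add(Rational(184199, 73), -4435580), -1497791) = Mul(Rational(-323613141, 73), -1497791) = Rational(484704850071531, 73)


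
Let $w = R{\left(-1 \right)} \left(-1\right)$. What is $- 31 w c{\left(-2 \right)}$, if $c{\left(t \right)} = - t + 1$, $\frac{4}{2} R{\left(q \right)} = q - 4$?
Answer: $- \frac{465}{2} \approx -232.5$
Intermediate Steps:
$R{\left(q \right)} = -2 + \frac{q}{2}$ ($R{\left(q \right)} = \frac{q - 4}{2} = \frac{-4 + q}{2} = -2 + \frac{q}{2}$)
$c{\left(t \right)} = 1 - t$
$w = \frac{5}{2}$ ($w = \left(-2 + \frac{1}{2} \left(-1\right)\right) \left(-1\right) = \left(-2 - \frac{1}{2}\right) \left(-1\right) = \left(- \frac{5}{2}\right) \left(-1\right) = \frac{5}{2} \approx 2.5$)
$- 31 w c{\left(-2 \right)} = \left(-31\right) \frac{5}{2} \left(1 - -2\right) = - \frac{155 \left(1 + 2\right)}{2} = \left(- \frac{155}{2}\right) 3 = - \frac{465}{2}$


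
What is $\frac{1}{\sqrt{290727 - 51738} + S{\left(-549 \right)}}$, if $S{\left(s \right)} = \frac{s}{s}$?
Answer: $- \frac{1}{238988} + \frac{\sqrt{238989}}{238988} \approx 0.0020414$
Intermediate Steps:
$S{\left(s \right)} = 1$
$\frac{1}{\sqrt{290727 - 51738} + S{\left(-549 \right)}} = \frac{1}{\sqrt{290727 - 51738} + 1} = \frac{1}{\sqrt{238989} + 1} = \frac{1}{1 + \sqrt{238989}}$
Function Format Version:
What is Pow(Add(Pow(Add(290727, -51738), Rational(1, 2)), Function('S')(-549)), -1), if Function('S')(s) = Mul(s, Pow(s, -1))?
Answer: Add(Rational(-1, 238988), Mul(Rational(1, 238988), Pow(238989, Rational(1, 2)))) ≈ 0.0020414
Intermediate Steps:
Function('S')(s) = 1
Pow(Add(Pow(Add(290727, -51738), Rational(1, 2)), Function('S')(-549)), -1) = Pow(Add(Pow(Add(290727, -51738), Rational(1, 2)), 1), -1) = Pow(Add(Pow(238989, Rational(1, 2)), 1), -1) = Pow(Add(1, Pow(238989, Rational(1, 2))), -1)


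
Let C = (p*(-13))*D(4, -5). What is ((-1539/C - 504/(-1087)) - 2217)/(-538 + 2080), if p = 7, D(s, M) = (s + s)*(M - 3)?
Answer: -4677957631/3253973632 ≈ -1.4376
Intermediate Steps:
D(s, M) = 2*s*(-3 + M) (D(s, M) = (2*s)*(-3 + M) = 2*s*(-3 + M))
C = 5824 (C = (7*(-13))*(2*4*(-3 - 5)) = -182*4*(-8) = -91*(-64) = 5824)
((-1539/C - 504/(-1087)) - 2217)/(-538 + 2080) = ((-1539/5824 - 504/(-1087)) - 2217)/(-538 + 2080) = ((-1539*1/5824 - 504*(-1/1087)) - 2217)/1542 = ((-1539/5824 + 504/1087) - 2217)*(1/1542) = (1262403/6330688 - 2217)*(1/1542) = -14033872893/6330688*1/1542 = -4677957631/3253973632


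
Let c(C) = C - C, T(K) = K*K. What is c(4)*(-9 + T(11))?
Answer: 0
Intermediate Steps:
T(K) = K²
c(C) = 0
c(4)*(-9 + T(11)) = 0*(-9 + 11²) = 0*(-9 + 121) = 0*112 = 0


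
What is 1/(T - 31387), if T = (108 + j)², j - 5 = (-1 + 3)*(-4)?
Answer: -1/20362 ≈ -4.9111e-5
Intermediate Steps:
j = -3 (j = 5 + (-1 + 3)*(-4) = 5 + 2*(-4) = 5 - 8 = -3)
T = 11025 (T = (108 - 3)² = 105² = 11025)
1/(T - 31387) = 1/(11025 - 31387) = 1/(-20362) = -1/20362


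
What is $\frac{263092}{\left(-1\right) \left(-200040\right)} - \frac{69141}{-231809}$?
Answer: $\frac{18704514767}{11592768090} \approx 1.6135$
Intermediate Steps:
$\frac{263092}{\left(-1\right) \left(-200040\right)} - \frac{69141}{-231809} = \frac{263092}{200040} - - \frac{69141}{231809} = 263092 \cdot \frac{1}{200040} + \frac{69141}{231809} = \frac{65773}{50010} + \frac{69141}{231809} = \frac{18704514767}{11592768090}$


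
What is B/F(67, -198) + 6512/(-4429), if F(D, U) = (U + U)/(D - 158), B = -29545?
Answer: -11910366007/1753884 ≈ -6790.9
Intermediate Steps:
F(D, U) = 2*U/(-158 + D) (F(D, U) = (2*U)/(-158 + D) = 2*U/(-158 + D))
B/F(67, -198) + 6512/(-4429) = -29545/(2*(-198)/(-158 + 67)) + 6512/(-4429) = -29545/(2*(-198)/(-91)) + 6512*(-1/4429) = -29545/(2*(-198)*(-1/91)) - 6512/4429 = -29545/396/91 - 6512/4429 = -29545*91/396 - 6512/4429 = -2688595/396 - 6512/4429 = -11910366007/1753884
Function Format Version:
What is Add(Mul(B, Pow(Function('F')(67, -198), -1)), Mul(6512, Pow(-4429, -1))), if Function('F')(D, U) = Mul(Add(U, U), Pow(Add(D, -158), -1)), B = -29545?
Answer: Rational(-11910366007, 1753884) ≈ -6790.9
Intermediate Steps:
Function('F')(D, U) = Mul(2, U, Pow(Add(-158, D), -1)) (Function('F')(D, U) = Mul(Mul(2, U), Pow(Add(-158, D), -1)) = Mul(2, U, Pow(Add(-158, D), -1)))
Add(Mul(B, Pow(Function('F')(67, -198), -1)), Mul(6512, Pow(-4429, -1))) = Add(Mul(-29545, Pow(Mul(2, -198, Pow(Add(-158, 67), -1)), -1)), Mul(6512, Pow(-4429, -1))) = Add(Mul(-29545, Pow(Mul(2, -198, Pow(-91, -1)), -1)), Mul(6512, Rational(-1, 4429))) = Add(Mul(-29545, Pow(Mul(2, -198, Rational(-1, 91)), -1)), Rational(-6512, 4429)) = Add(Mul(-29545, Pow(Rational(396, 91), -1)), Rational(-6512, 4429)) = Add(Mul(-29545, Rational(91, 396)), Rational(-6512, 4429)) = Add(Rational(-2688595, 396), Rational(-6512, 4429)) = Rational(-11910366007, 1753884)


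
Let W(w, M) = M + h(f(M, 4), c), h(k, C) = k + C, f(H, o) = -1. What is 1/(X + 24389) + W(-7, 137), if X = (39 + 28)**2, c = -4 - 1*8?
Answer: 3580873/28878 ≈ 124.00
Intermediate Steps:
c = -12 (c = -4 - 8 = -12)
h(k, C) = C + k
X = 4489 (X = 67**2 = 4489)
W(w, M) = -13 + M (W(w, M) = M + (-12 - 1) = M - 13 = -13 + M)
1/(X + 24389) + W(-7, 137) = 1/(4489 + 24389) + (-13 + 137) = 1/28878 + 124 = 3580873/28878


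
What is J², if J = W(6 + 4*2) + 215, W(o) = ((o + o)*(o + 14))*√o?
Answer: 8651409 + 337120*√14 ≈ 9.9128e+6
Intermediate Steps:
W(o) = 2*o^(3/2)*(14 + o) (W(o) = ((2*o)*(14 + o))*√o = (2*o*(14 + o))*√o = 2*o^(3/2)*(14 + o))
J = 215 + 784*√14 (J = 2*(6 + 4*2)^(3/2)*(14 + (6 + 4*2)) + 215 = 2*(6 + 8)^(3/2)*(14 + (6 + 8)) + 215 = 2*14^(3/2)*(14 + 14) + 215 = 2*(14*√14)*28 + 215 = 784*√14 + 215 = 215 + 784*√14 ≈ 3148.5)
J² = (215 + 784*√14)²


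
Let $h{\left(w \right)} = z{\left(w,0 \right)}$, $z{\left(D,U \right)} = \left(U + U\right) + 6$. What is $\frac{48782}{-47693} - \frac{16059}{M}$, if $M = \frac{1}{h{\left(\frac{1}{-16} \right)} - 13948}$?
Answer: $\frac{10678204059772}{47693} \approx 2.2389 \cdot 10^{8}$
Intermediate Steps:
$z{\left(D,U \right)} = 6 + 2 U$ ($z{\left(D,U \right)} = 2 U + 6 = 6 + 2 U$)
$h{\left(w \right)} = 6$ ($h{\left(w \right)} = 6 + 2 \cdot 0 = 6 + 0 = 6$)
$M = - \frac{1}{13942}$ ($M = \frac{1}{6 - 13948} = \frac{1}{-13942} = - \frac{1}{13942} \approx -7.1726 \cdot 10^{-5}$)
$\frac{48782}{-47693} - \frac{16059}{M} = \frac{48782}{-47693} - \frac{16059}{- \frac{1}{13942}} = 48782 \left(- \frac{1}{47693}\right) - -223894578 = - \frac{48782}{47693} + 223894578 = \frac{10678204059772}{47693}$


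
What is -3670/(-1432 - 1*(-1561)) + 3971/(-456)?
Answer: -38347/1032 ≈ -37.158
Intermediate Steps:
-3670/(-1432 - 1*(-1561)) + 3971/(-456) = -3670/(-1432 + 1561) + 3971*(-1/456) = -3670/129 - 209/24 = -38347/1032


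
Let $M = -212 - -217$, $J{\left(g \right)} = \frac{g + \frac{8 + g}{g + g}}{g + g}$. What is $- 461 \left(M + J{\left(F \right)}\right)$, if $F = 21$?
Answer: $- \frac{4485991}{1764} \approx -2543.1$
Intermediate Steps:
$J{\left(g \right)} = \frac{g + \frac{8 + g}{2 g}}{2 g}$
$M = 5$ ($M = -212 + 217 = 5$)
$- 461 \left(M + J{\left(F \right)}\right) = - 461 \left(5 + \frac{8 + 21 + 2 \cdot 21^{2}}{4 \cdot 441}\right) = - 461 \left(5 + \frac{1}{4} \cdot \frac{1}{441} \left(8 + 21 + 2 \cdot 441\right)\right) = - 461 \left(5 + \frac{1}{4} \cdot \frac{1}{441} \left(8 + 21 + 882\right)\right) = - 461 \left(5 + \frac{1}{4} \cdot \frac{1}{441} \cdot 911\right) = - 461 \left(5 + \frac{911}{1764}\right) = \left(-461\right) \frac{9731}{1764} = - \frac{4485991}{1764}$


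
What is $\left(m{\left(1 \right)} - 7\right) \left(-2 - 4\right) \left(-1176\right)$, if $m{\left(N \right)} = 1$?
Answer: $-42336$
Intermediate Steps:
$\left(m{\left(1 \right)} - 7\right) \left(-2 - 4\right) \left(-1176\right) = \left(1 - 7\right) \left(-2 - 4\right) \left(-1176\right) = \left(-6\right) \left(-6\right) \left(-1176\right) = 36 \left(-1176\right) = -42336$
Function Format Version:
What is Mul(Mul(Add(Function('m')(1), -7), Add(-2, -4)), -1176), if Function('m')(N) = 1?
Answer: -42336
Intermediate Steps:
Mul(Mul(Add(Function('m')(1), -7), Add(-2, -4)), -1176) = Mul(Mul(Add(1, -7), Add(-2, -4)), -1176) = Mul(Mul(-6, -6), -1176) = Mul(36, -1176) = -42336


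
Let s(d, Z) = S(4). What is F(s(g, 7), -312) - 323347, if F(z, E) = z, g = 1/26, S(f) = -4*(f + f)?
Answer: -323379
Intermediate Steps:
S(f) = -8*f
g = 1/26 ≈ 0.038462
s(d, Z) = -32 (s(d, Z) = -8*4 = -32)
F(s(g, 7), -312) - 323347 = -32 - 323347 = -323379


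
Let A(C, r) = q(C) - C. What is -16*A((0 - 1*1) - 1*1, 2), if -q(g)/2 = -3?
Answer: -128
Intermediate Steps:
q(g) = 6 (q(g) = -2*(-3) = 6)
A(C, r) = 6 - C
-16*A((0 - 1*1) - 1*1, 2) = -16*(6 - ((0 - 1*1) - 1*1)) = -16*(6 - ((0 - 1) - 1)) = -16*(6 - (-1 - 1)) = -16*(6 - 1*(-2)) = -16*(6 + 2) = -16*8 = -128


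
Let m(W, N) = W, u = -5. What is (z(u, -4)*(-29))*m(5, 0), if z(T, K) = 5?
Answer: -725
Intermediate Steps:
(z(u, -4)*(-29))*m(5, 0) = (5*(-29))*5 = -145*5 = -725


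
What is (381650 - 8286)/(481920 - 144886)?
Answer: 186682/168517 ≈ 1.1078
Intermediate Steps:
(381650 - 8286)/(481920 - 144886) = 373364/337034 = 373364*(1/337034) = 186682/168517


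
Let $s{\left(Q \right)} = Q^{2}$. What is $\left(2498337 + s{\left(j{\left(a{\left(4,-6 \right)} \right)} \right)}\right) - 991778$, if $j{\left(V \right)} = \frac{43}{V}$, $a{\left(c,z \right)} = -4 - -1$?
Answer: $\frac{13560880}{9} \approx 1.5068 \cdot 10^{6}$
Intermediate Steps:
$a{\left(c,z \right)} = -3$ ($a{\left(c,z \right)} = -4 + 1 = -3$)
$\left(2498337 + s{\left(j{\left(a{\left(4,-6 \right)} \right)} \right)}\right) - 991778 = \left(2498337 + \left(\frac{43}{-3}\right)^{2}\right) - 991778 = \left(2498337 + \left(43 \left(- \frac{1}{3}\right)\right)^{2}\right) - 991778 = \left(2498337 + \left(- \frac{43}{3}\right)^{2}\right) - 991778 = \left(2498337 + \frac{1849}{9}\right) - 991778 = \frac{22486882}{9} - 991778 = \frac{13560880}{9}$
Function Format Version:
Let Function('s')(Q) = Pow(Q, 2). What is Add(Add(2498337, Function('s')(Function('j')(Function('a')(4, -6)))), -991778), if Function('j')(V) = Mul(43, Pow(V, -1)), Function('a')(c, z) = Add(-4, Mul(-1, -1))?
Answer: Rational(13560880, 9) ≈ 1.5068e+6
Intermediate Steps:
Function('a')(c, z) = -3 (Function('a')(c, z) = Add(-4, 1) = -3)
Add(Add(2498337, Function('s')(Function('j')(Function('a')(4, -6)))), -991778) = Add(Add(2498337, Pow(Mul(43, Pow(-3, -1)), 2)), -991778) = Add(Add(2498337, Pow(Mul(43, Rational(-1, 3)), 2)), -991778) = Add(Add(2498337, Pow(Rational(-43, 3), 2)), -991778) = Add(Add(2498337, Rational(1849, 9)), -991778) = Add(Rational(22486882, 9), -991778) = Rational(13560880, 9)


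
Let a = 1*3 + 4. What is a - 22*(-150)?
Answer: 3307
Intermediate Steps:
a = 7 (a = 3 + 4 = 7)
a - 22*(-150) = 7 - 22*(-150) = 7 + 3300 = 3307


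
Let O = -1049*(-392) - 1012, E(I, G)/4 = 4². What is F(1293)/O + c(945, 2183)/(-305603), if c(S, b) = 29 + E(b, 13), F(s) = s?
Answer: 118998817/41785709396 ≈ 0.0028478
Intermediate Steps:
E(I, G) = 64 (E(I, G) = 4*4² = 4*16 = 64)
c(S, b) = 93 (c(S, b) = 29 + 64 = 93)
O = 410196 (O = 411208 - 1012 = 410196)
F(1293)/O + c(945, 2183)/(-305603) = 1293/410196 + 93/(-305603) = 1293*(1/410196) + 93*(-1/305603) = 431/136732 - 93/305603 = 118998817/41785709396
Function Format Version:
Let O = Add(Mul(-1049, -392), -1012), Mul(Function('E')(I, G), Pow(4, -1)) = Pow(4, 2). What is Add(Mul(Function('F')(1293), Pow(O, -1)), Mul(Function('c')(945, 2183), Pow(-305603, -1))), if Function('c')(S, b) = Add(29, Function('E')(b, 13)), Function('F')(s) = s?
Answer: Rational(118998817, 41785709396) ≈ 0.0028478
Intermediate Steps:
Function('E')(I, G) = 64 (Function('E')(I, G) = Mul(4, Pow(4, 2)) = Mul(4, 16) = 64)
Function('c')(S, b) = 93 (Function('c')(S, b) = Add(29, 64) = 93)
O = 410196 (O = Add(411208, -1012) = 410196)
Add(Mul(Function('F')(1293), Pow(O, -1)), Mul(Function('c')(945, 2183), Pow(-305603, -1))) = Add(Mul(1293, Pow(410196, -1)), Mul(93, Pow(-305603, -1))) = Add(Mul(1293, Rational(1, 410196)), Mul(93, Rational(-1, 305603))) = Add(Rational(431, 136732), Rational(-93, 305603)) = Rational(118998817, 41785709396)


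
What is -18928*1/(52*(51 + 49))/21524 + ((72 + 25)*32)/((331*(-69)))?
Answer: -1672340749/12289665900 ≈ -0.13608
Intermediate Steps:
-18928*1/(52*(51 + 49))/21524 + ((72 + 25)*32)/((331*(-69))) = -18928/(52*100)*(1/21524) + (97*32)/(-22839) = -18928/5200*(1/21524) + 3104*(-1/22839) = -18928*1/5200*(1/21524) - 3104/22839 = -91/25*1/21524 - 3104/22839 = -91/538100 - 3104/22839 = -1672340749/12289665900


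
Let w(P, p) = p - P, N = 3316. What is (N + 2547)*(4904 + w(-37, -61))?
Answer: 28611440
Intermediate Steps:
(N + 2547)*(4904 + w(-37, -61)) = (3316 + 2547)*(4904 + (-61 - 1*(-37))) = 5863*(4904 + (-61 + 37)) = 5863*(4904 - 24) = 5863*4880 = 28611440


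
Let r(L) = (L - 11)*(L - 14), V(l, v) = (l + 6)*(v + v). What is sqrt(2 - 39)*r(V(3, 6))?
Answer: 9118*I*sqrt(37) ≈ 55463.0*I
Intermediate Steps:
V(l, v) = 2*v*(6 + l) (V(l, v) = (6 + l)*(2*v) = 2*v*(6 + l))
r(L) = (-14 + L)*(-11 + L) (r(L) = (-11 + L)*(-14 + L) = (-14 + L)*(-11 + L))
sqrt(2 - 39)*r(V(3, 6)) = sqrt(2 - 39)*(154 + (2*6*(6 + 3))**2 - 50*6*(6 + 3)) = sqrt(-37)*(154 + (2*6*9)**2 - 50*6*9) = (I*sqrt(37))*(154 + 108**2 - 25*108) = (I*sqrt(37))*(154 + 11664 - 2700) = (I*sqrt(37))*9118 = 9118*I*sqrt(37)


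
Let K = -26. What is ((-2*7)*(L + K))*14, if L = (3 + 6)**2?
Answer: -10780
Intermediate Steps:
L = 81 (L = 9**2 = 81)
((-2*7)*(L + K))*14 = ((-2*7)*(81 - 26))*14 = -14*55*14 = -770*14 = -10780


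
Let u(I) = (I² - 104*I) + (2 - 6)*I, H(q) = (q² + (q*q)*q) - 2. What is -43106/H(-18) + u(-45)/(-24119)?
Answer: 500868632/66447845 ≈ 7.5378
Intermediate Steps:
H(q) = -2 + q² + q³ (H(q) = (q² + q²*q) - 2 = (q² + q³) - 2 = -2 + q² + q³)
u(I) = I² - 108*I (u(I) = (I² - 104*I) - 4*I = I² - 108*I)
-43106/H(-18) + u(-45)/(-24119) = -43106/(-2 + (-18)² + (-18)³) - 45*(-108 - 45)/(-24119) = -43106/(-2 + 324 - 5832) - 45*(-153)*(-1/24119) = -43106/(-5510) + 6885*(-1/24119) = -43106*(-1/5510) - 6885/24119 = 21553/2755 - 6885/24119 = 500868632/66447845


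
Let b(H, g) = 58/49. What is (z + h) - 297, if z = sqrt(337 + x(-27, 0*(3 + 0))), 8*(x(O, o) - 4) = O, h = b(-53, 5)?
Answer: -14495/49 + sqrt(5402)/4 ≈ -277.44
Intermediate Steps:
b(H, g) = 58/49 (b(H, g) = 58*(1/49) = 58/49)
h = 58/49 ≈ 1.1837
x(O, o) = 4 + O/8
z = sqrt(5402)/4 (z = sqrt(337 + (4 + (1/8)*(-27))) = sqrt(337 + (4 - 27/8)) = sqrt(337 + 5/8) = sqrt(2701/8) = sqrt(5402)/4 ≈ 18.375)
(z + h) - 297 = (sqrt(5402)/4 + 58/49) - 297 = (58/49 + sqrt(5402)/4) - 297 = -14495/49 + sqrt(5402)/4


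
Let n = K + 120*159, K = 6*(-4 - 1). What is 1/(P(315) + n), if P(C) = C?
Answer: 1/19365 ≈ 5.1640e-5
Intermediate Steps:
K = -30 (K = 6*(-5) = -30)
n = 19050 (n = -30 + 120*159 = -30 + 19080 = 19050)
1/(P(315) + n) = 1/(315 + 19050) = 1/19365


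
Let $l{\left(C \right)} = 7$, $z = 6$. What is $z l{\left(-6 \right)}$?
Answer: $42$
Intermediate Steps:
$z l{\left(-6 \right)} = 6 \cdot 7 = 42$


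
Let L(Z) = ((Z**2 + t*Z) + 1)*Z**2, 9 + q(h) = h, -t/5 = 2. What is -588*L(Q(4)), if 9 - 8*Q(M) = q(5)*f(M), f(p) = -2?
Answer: 2205/1024 ≈ 2.1533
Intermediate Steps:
t = -10 (t = -5*2 = -10)
q(h) = -9 + h
Q(M) = 1/8 (Q(M) = 9/8 - (-9 + 5)*(-2)/8 = 9/8 - (-1)*(-2)/2 = 9/8 - 1/8*8 = 9/8 - 1 = 1/8)
L(Z) = Z**2*(1 + Z**2 - 10*Z) (L(Z) = ((Z**2 - 10*Z) + 1)*Z**2 = (1 + Z**2 - 10*Z)*Z**2 = Z**2*(1 + Z**2 - 10*Z))
-588*L(Q(4)) = -588*(1/8)**2*(1 + (1/8)**2 - 10*1/8) = -147*(1 + 1/64 - 5/4)/16 = -147*(-15)/(16*64) = -588*(-15/4096) = 2205/1024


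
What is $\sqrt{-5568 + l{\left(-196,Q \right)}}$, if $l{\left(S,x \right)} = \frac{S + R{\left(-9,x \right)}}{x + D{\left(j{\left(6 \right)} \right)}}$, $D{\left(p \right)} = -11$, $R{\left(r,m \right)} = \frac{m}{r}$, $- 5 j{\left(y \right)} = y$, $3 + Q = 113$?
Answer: $\frac{i \sqrt{54592582}}{99} \approx 74.633 i$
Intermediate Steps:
$Q = 110$ ($Q = -3 + 113 = 110$)
$j{\left(y \right)} = - \frac{y}{5}$
$l{\left(S,x \right)} = \frac{S - \frac{x}{9}}{-11 + x}$ ($l{\left(S,x \right)} = \frac{S + \frac{x}{-9}}{x - 11} = \frac{S + x \left(- \frac{1}{9}\right)}{-11 + x} = \frac{S - \frac{x}{9}}{-11 + x}$)
$\sqrt{-5568 + l{\left(-196,Q \right)}} = \sqrt{-5568 + \frac{-196 - \frac{110}{9}}{-11 + 110}} = \sqrt{-5568 + \frac{-196 - \frac{110}{9}}{99}} = \sqrt{-5568 + \frac{1}{99} \left(- \frac{1874}{9}\right)} = \sqrt{-5568 - \frac{1874}{891}} = \sqrt{- \frac{4962962}{891}} = \frac{i \sqrt{54592582}}{99}$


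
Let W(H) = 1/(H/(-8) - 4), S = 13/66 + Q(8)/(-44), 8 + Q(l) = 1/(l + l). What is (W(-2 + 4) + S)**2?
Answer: 26020201/1289097216 ≈ 0.020185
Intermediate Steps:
Q(l) = -8 + 1/(2*l) (Q(l) = -8 + 1/(l + l) = -8 + 1/(2*l))
S = 797/2112 (S = 13/66 + (-8 + (1/2)/8)/(-44) = 13*(1/66) + (-8 + (1/2)*(1/8))*(-1/44) = 13/66 + (-8 + 1/16)*(-1/44) = 13/66 - 127/16*(-1/44) = 13/66 + 127/704 = 797/2112 ≈ 0.37737)
W(H) = 1/(-4 - H/8) (W(H) = 1/(H*(-1/8) - 4) = 1/(-H/8 - 4) = 1/(-4 - H/8))
(W(-2 + 4) + S)**2 = (-8/(32 + (-2 + 4)) + 797/2112)**2 = (-8/(32 + 2) + 797/2112)**2 = (-8/34 + 797/2112)**2 = (-8*1/34 + 797/2112)**2 = (-4/17 + 797/2112)**2 = (5101/35904)**2 = 26020201/1289097216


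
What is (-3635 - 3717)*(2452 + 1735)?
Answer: -30782824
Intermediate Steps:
(-3635 - 3717)*(2452 + 1735) = -7352*4187 = -30782824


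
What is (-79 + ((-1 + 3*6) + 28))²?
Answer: 1156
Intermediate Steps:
(-79 + ((-1 + 3*6) + 28))² = (-79 + ((-1 + 18) + 28))² = (-79 + (17 + 28))² = (-79 + 45)² = (-34)² = 1156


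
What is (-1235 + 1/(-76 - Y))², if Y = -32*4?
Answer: 4124079961/2704 ≈ 1.5252e+6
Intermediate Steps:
Y = -128
(-1235 + 1/(-76 - Y))² = (-1235 + 1/(-76 - 1*(-128)))² = (-1235 + 1/(-76 + 128))² = (-1235 + 1/52)² = (-64219/52)² = 4124079961/2704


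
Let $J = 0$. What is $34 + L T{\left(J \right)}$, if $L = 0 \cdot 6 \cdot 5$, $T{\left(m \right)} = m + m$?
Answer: $34$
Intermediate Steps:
$T{\left(m \right)} = 2 m$
$L = 0$ ($L = 0 \cdot 5 = 0$)
$34 + L T{\left(J \right)} = 34 + 0 \cdot 2 \cdot 0 = 34 + 0 \cdot 0 = 34 + 0 = 34$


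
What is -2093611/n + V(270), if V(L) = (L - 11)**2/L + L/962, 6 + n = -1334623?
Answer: 43383631751089/173328268230 ≈ 250.30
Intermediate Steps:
n = -1334629 (n = -6 - 1334623 = -1334629)
V(L) = L/962 + (-11 + L)**2/L (V(L) = (-11 + L)**2/L + L*(1/962) = (-11 + L)**2/L + L/962 = L/962 + (-11 + L)**2/L)
-2093611/n + V(270) = -2093611/(-1334629) + ((1/962)*270 + (-11 + 270)**2/270) = -2093611*(-1/1334629) + (135/481 + (1/270)*259**2) = 2093611/1334629 + (135/481 + (1/270)*67081) = 2093611/1334629 + (135/481 + 67081/270) = 2093611/1334629 + 32302411/129870 = 43383631751089/173328268230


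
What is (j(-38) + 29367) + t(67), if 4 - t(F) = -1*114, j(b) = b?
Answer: 29447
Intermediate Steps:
t(F) = 118 (t(F) = 4 - (-1)*114 = 4 - 1*(-114) = 4 + 114 = 118)
(j(-38) + 29367) + t(67) = (-38 + 29367) + 118 = 29329 + 118 = 29447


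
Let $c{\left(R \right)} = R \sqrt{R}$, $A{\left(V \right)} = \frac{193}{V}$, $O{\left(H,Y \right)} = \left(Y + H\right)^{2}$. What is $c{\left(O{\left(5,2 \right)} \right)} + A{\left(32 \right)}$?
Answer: $\frac{11169}{32} \approx 349.03$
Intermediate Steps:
$O{\left(H,Y \right)} = \left(H + Y\right)^{2}$
$c{\left(R \right)} = R^{\frac{3}{2}}$
$c{\left(O{\left(5,2 \right)} \right)} + A{\left(32 \right)} = \left(\left(5 + 2\right)^{2}\right)^{\frac{3}{2}} + \frac{193}{32} = \left(7^{2}\right)^{\frac{3}{2}} + 193 \cdot \frac{1}{32} = 49^{\frac{3}{2}} + \frac{193}{32} = 343 + \frac{193}{32} = \frac{11169}{32}$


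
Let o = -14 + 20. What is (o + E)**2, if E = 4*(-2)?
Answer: 4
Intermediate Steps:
E = -8
o = 6
(o + E)**2 = (6 - 8)**2 = (-2)**2 = 4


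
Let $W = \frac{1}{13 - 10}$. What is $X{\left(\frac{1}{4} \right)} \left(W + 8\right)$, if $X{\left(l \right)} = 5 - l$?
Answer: $\frac{475}{12} \approx 39.583$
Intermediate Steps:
$W = \frac{1}{3} \approx 0.33333$
$X{\left(\frac{1}{4} \right)} \left(W + 8\right) = \left(5 - \frac{1}{4}\right) \left(\frac{1}{3} + 8\right) = \left(5 - \frac{1}{4}\right) \frac{25}{3} = \frac{19}{4} \cdot \frac{25}{3} = \frac{475}{12}$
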